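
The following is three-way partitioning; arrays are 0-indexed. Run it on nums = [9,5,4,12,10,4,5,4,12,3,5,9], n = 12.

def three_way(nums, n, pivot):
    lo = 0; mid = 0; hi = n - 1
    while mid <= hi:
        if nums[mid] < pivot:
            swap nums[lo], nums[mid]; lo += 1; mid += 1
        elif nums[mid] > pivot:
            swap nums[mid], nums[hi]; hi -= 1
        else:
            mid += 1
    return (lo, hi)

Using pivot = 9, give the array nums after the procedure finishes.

[5,4,5,4,5,4,3,9,9,12,10,12]

pivot = 9; lo=0, mid=0, hi=11
nums[mid]=9=9: mid=1
nums[mid]=5<9: swap nums[0],nums[1]; lo=1,mid=2 → [5,9,4,12,10,4,5,4,12,3,5,9]
nums[mid]=4<9: swap nums[1],nums[2]; lo=2,mid=3 → [5,4,9,12,10,4,5,4,12,3,5,9]
nums[mid]=12>9: swap nums[3],nums[11]; hi=10 → [5,4,9,9,10,4,5,4,12,3,5,12]
nums[mid]=9=9: mid=4
nums[mid]=10>9: swap nums[4],nums[10]; hi=9 → [5,4,9,9,5,4,5,4,12,3,10,12]
nums[mid]=5<9: swap nums[2],nums[4]; lo=3,mid=5 → [5,4,5,9,9,4,5,4,12,3,10,12]
nums[mid]=4<9: swap nums[3],nums[5]; lo=4,mid=6 → [5,4,5,4,9,9,5,4,12,3,10,12]
nums[mid]=5<9: swap nums[4],nums[6]; lo=5,mid=7 → [5,4,5,4,5,9,9,4,12,3,10,12]
nums[mid]=4<9: swap nums[5],nums[7]; lo=6,mid=8 → [5,4,5,4,5,4,9,9,12,3,10,12]
nums[mid]=12>9: swap nums[8],nums[9]; hi=8 → [5,4,5,4,5,4,9,9,3,12,10,12]
nums[mid]=3<9: swap nums[6],nums[8]; lo=7,mid=9 → [5,4,5,4,5,4,3,9,9,12,10,12]
end: lo=7, hi=8; nums = [5,4,5,4,5,4,3,9,9,12,10,12]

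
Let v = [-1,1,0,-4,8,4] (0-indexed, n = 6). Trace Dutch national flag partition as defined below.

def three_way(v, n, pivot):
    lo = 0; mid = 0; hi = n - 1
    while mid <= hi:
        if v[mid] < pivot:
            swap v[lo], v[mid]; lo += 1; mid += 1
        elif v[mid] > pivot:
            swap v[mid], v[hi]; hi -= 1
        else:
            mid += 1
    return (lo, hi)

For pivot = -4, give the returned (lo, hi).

(0, 0)

pivot = -4; lo=0, mid=0, hi=5
v[mid]=-1>-4: swap v[0],v[5]; hi=4 → [4,1,0,-4,8,-1]
v[mid]=4>-4: swap v[0],v[4]; hi=3 → [8,1,0,-4,4,-1]
v[mid]=8>-4: swap v[0],v[3]; hi=2 → [-4,1,0,8,4,-1]
v[mid]=-4=-4: mid=1
v[mid]=1>-4: swap v[1],v[2]; hi=1 → [-4,0,1,8,4,-1]
v[mid]=0>-4: swap v[1],v[1]; hi=0 → [-4,0,1,8,4,-1]
end: lo=0, hi=0; v = [-4,0,1,8,4,-1]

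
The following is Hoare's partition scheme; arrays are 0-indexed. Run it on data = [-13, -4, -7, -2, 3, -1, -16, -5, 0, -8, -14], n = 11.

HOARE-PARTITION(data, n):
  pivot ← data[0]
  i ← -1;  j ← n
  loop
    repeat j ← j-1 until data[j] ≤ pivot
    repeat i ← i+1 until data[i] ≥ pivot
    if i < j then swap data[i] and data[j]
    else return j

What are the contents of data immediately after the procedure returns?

pivot=-13
j stops at 10 (-14), i stops at 0 (-13); swap ⇒ [-14, -4, -7, -2, 3, -1, -16, -5, 0, -8, -13]
j stops at 6 (-16), i stops at 1 (-4); swap ⇒ [-14, -16, -7, -2, 3, -1, -4, -5, 0, -8, -13]
j stops at 1, i stops at 2; i≥j ⇒ return 1. data=[-14, -16, -7, -2, 3, -1, -4, -5, 0, -8, -13]

[-14, -16, -7, -2, 3, -1, -4, -5, 0, -8, -13]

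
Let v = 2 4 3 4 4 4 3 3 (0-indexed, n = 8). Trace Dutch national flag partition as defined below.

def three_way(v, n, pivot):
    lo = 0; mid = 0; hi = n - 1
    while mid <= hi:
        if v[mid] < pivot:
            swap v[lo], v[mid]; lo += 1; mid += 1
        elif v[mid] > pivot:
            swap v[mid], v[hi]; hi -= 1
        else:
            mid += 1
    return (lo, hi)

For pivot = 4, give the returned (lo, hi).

lo=0 mid=0 hi=7
2<4: swap(0,0), lo=1 mid=1 ⇒ 2 4 3 4 4 4 3 3
4=4: mid=2
3<4: swap(1,2), lo=2 mid=3 ⇒ 2 3 4 4 4 4 3 3
4=4: mid=4
4=4: mid=5
4=4: mid=6
3<4: swap(2,6), lo=3 mid=7 ⇒ 2 3 3 4 4 4 4 3
3<4: swap(3,7), lo=4 mid=8 ⇒ 2 3 3 3 4 4 4 4
done. lo=4 hi=7; v=2 3 3 3 4 4 4 4

(4, 7)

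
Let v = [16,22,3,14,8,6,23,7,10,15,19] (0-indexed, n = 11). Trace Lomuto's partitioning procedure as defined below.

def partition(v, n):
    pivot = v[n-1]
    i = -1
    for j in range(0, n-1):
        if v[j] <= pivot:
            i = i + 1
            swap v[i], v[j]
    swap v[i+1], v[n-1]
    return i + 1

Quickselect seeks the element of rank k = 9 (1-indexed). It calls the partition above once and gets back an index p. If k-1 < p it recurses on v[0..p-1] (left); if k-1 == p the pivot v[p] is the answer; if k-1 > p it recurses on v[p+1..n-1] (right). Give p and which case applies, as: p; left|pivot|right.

pivot=19, i=-1
j=0: 16≤19, i=0, swap(0,0) ⇒ [16,22,3,14,8,6,23,7,10,15,19]
j=1: 22>19, skip
j=2: 3≤19, i=1, swap(1,2) ⇒ [16,3,22,14,8,6,23,7,10,15,19]
j=3: 14≤19, i=2, swap(2,3) ⇒ [16,3,14,22,8,6,23,7,10,15,19]
j=4: 8≤19, i=3, swap(3,4) ⇒ [16,3,14,8,22,6,23,7,10,15,19]
j=5: 6≤19, i=4, swap(4,5) ⇒ [16,3,14,8,6,22,23,7,10,15,19]
j=6: 23>19, skip
j=7: 7≤19, i=5, swap(5,7) ⇒ [16,3,14,8,6,7,23,22,10,15,19]
j=8: 10≤19, i=6, swap(6,8) ⇒ [16,3,14,8,6,7,10,22,23,15,19]
j=9: 15≤19, i=7, swap(7,9) ⇒ [16,3,14,8,6,7,10,15,23,22,19]
swap(8,10) ⇒ [16,3,14,8,6,7,10,15,19,22,23]; return 8
p = 8; k-1 = 8 == 8 ⇒ pivot

8; pivot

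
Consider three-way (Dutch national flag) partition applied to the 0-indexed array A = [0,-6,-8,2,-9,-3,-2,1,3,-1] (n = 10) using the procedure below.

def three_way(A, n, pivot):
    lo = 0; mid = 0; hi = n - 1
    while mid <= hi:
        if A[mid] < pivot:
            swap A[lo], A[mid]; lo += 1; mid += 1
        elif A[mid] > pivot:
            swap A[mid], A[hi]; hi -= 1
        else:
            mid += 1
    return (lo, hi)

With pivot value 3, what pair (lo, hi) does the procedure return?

pivot = 3; lo=0, mid=0, hi=9
A[mid]=0<3: swap A[0],A[0]; lo=1,mid=1 → [0,-6,-8,2,-9,-3,-2,1,3,-1]
A[mid]=-6<3: swap A[1],A[1]; lo=2,mid=2 → [0,-6,-8,2,-9,-3,-2,1,3,-1]
A[mid]=-8<3: swap A[2],A[2]; lo=3,mid=3 → [0,-6,-8,2,-9,-3,-2,1,3,-1]
A[mid]=2<3: swap A[3],A[3]; lo=4,mid=4 → [0,-6,-8,2,-9,-3,-2,1,3,-1]
A[mid]=-9<3: swap A[4],A[4]; lo=5,mid=5 → [0,-6,-8,2,-9,-3,-2,1,3,-1]
A[mid]=-3<3: swap A[5],A[5]; lo=6,mid=6 → [0,-6,-8,2,-9,-3,-2,1,3,-1]
A[mid]=-2<3: swap A[6],A[6]; lo=7,mid=7 → [0,-6,-8,2,-9,-3,-2,1,3,-1]
A[mid]=1<3: swap A[7],A[7]; lo=8,mid=8 → [0,-6,-8,2,-9,-3,-2,1,3,-1]
A[mid]=3=3: mid=9
A[mid]=-1<3: swap A[8],A[9]; lo=9,mid=10 → [0,-6,-8,2,-9,-3,-2,1,-1,3]
end: lo=9, hi=9; A = [0,-6,-8,2,-9,-3,-2,1,-1,3]

(9, 9)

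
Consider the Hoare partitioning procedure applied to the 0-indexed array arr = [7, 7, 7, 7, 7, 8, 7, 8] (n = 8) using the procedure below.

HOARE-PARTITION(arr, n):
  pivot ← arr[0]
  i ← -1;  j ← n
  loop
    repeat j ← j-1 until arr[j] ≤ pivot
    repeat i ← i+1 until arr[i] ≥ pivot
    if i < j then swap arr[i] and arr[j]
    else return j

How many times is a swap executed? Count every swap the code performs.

pivot=7
j stops at 6 (7), i stops at 0 (7); swap ⇒ [7, 7, 7, 7, 7, 8, 7, 8]
j stops at 4 (7), i stops at 1 (7); swap ⇒ [7, 7, 7, 7, 7, 8, 7, 8]
j stops at 3 (7), i stops at 2 (7); swap ⇒ [7, 7, 7, 7, 7, 8, 7, 8]
j stops at 2, i stops at 3; i≥j ⇒ return 2. arr=[7, 7, 7, 7, 7, 8, 7, 8]

3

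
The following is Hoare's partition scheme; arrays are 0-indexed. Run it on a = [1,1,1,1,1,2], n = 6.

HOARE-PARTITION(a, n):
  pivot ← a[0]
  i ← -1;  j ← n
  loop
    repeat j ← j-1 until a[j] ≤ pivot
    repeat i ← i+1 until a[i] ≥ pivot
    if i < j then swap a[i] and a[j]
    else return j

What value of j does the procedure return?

2

pivot=1
j stops at 4 (1), i stops at 0 (1); swap ⇒ [1,1,1,1,1,2]
j stops at 3 (1), i stops at 1 (1); swap ⇒ [1,1,1,1,1,2]
j stops at 2, i stops at 2; i≥j ⇒ return 2. a=[1,1,1,1,1,2]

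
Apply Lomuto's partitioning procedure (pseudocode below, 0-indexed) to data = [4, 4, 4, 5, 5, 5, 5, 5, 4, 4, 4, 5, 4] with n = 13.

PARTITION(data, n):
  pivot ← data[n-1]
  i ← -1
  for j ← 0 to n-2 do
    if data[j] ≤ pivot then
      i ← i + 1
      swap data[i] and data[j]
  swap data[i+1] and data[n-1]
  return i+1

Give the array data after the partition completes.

pivot=4, i=-1
j=0: 4≤4, i=0, swap(0,0) ⇒ [4, 4, 4, 5, 5, 5, 5, 5, 4, 4, 4, 5, 4]
j=1: 4≤4, i=1, swap(1,1) ⇒ [4, 4, 4, 5, 5, 5, 5, 5, 4, 4, 4, 5, 4]
j=2: 4≤4, i=2, swap(2,2) ⇒ [4, 4, 4, 5, 5, 5, 5, 5, 4, 4, 4, 5, 4]
j=3: 5>4, skip
j=4: 5>4, skip
j=5: 5>4, skip
j=6: 5>4, skip
j=7: 5>4, skip
j=8: 4≤4, i=3, swap(3,8) ⇒ [4, 4, 4, 4, 5, 5, 5, 5, 5, 4, 4, 5, 4]
j=9: 4≤4, i=4, swap(4,9) ⇒ [4, 4, 4, 4, 4, 5, 5, 5, 5, 5, 4, 5, 4]
j=10: 4≤4, i=5, swap(5,10) ⇒ [4, 4, 4, 4, 4, 4, 5, 5, 5, 5, 5, 5, 4]
j=11: 5>4, skip
swap(6,12) ⇒ [4, 4, 4, 4, 4, 4, 4, 5, 5, 5, 5, 5, 5]; return 6

[4, 4, 4, 4, 4, 4, 4, 5, 5, 5, 5, 5, 5]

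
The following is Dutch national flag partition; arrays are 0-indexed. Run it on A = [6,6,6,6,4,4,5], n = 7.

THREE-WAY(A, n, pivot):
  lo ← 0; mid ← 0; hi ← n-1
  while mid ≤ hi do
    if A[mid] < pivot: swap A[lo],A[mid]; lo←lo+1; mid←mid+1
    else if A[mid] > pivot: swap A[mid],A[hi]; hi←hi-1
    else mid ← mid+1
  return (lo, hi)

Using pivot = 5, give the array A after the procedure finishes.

pivot = 5; lo=0, mid=0, hi=6
A[mid]=6>5: swap A[0],A[6]; hi=5 → [5,6,6,6,4,4,6]
A[mid]=5=5: mid=1
A[mid]=6>5: swap A[1],A[5]; hi=4 → [5,4,6,6,4,6,6]
A[mid]=4<5: swap A[0],A[1]; lo=1,mid=2 → [4,5,6,6,4,6,6]
A[mid]=6>5: swap A[2],A[4]; hi=3 → [4,5,4,6,6,6,6]
A[mid]=4<5: swap A[1],A[2]; lo=2,mid=3 → [4,4,5,6,6,6,6]
A[mid]=6>5: swap A[3],A[3]; hi=2 → [4,4,5,6,6,6,6]
end: lo=2, hi=2; A = [4,4,5,6,6,6,6]

[4,4,5,6,6,6,6]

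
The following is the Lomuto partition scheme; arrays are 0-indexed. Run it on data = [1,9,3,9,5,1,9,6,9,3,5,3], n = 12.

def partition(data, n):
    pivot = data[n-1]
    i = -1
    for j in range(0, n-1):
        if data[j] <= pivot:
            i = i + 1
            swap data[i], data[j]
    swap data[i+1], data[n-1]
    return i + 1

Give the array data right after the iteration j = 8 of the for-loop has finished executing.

pivot=3, i=-1
j=0: 1≤3, i=0, swap(0,0) ⇒ [1,9,3,9,5,1,9,6,9,3,5,3]
j=1: 9>3, skip
j=2: 3≤3, i=1, swap(1,2) ⇒ [1,3,9,9,5,1,9,6,9,3,5,3]
j=3: 9>3, skip
j=4: 5>3, skip
j=5: 1≤3, i=2, swap(2,5) ⇒ [1,3,1,9,5,9,9,6,9,3,5,3]
j=6: 9>3, skip
j=7: 6>3, skip
j=8: 9>3, skip
(after j=8) data = [1,3,1,9,5,9,9,6,9,3,5,3]

[1,3,1,9,5,9,9,6,9,3,5,3]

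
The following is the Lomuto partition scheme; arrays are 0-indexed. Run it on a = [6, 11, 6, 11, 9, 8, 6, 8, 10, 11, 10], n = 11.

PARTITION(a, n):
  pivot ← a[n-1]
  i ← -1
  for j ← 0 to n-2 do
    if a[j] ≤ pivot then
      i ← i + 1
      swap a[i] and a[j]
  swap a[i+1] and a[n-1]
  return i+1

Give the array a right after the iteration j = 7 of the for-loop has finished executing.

[6, 6, 9, 8, 6, 8, 11, 11, 10, 11, 10]

pivot=10, i=-1
j=0: 6≤10, i=0, swap(0,0) ⇒ [6, 11, 6, 11, 9, 8, 6, 8, 10, 11, 10]
j=1: 11>10, skip
j=2: 6≤10, i=1, swap(1,2) ⇒ [6, 6, 11, 11, 9, 8, 6, 8, 10, 11, 10]
j=3: 11>10, skip
j=4: 9≤10, i=2, swap(2,4) ⇒ [6, 6, 9, 11, 11, 8, 6, 8, 10, 11, 10]
j=5: 8≤10, i=3, swap(3,5) ⇒ [6, 6, 9, 8, 11, 11, 6, 8, 10, 11, 10]
j=6: 6≤10, i=4, swap(4,6) ⇒ [6, 6, 9, 8, 6, 11, 11, 8, 10, 11, 10]
j=7: 8≤10, i=5, swap(5,7) ⇒ [6, 6, 9, 8, 6, 8, 11, 11, 10, 11, 10]
(after j=7) a = [6, 6, 9, 8, 6, 8, 11, 11, 10, 11, 10]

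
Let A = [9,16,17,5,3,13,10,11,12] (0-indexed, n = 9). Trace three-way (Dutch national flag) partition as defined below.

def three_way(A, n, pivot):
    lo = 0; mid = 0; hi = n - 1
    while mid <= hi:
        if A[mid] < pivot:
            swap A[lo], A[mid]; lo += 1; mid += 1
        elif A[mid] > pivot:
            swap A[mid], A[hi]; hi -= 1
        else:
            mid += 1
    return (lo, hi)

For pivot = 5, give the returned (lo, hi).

lo=0 mid=0 hi=8
9>5: swap(0,8), hi=7 ⇒ [12,16,17,5,3,13,10,11,9]
12>5: swap(0,7), hi=6 ⇒ [11,16,17,5,3,13,10,12,9]
11>5: swap(0,6), hi=5 ⇒ [10,16,17,5,3,13,11,12,9]
10>5: swap(0,5), hi=4 ⇒ [13,16,17,5,3,10,11,12,9]
13>5: swap(0,4), hi=3 ⇒ [3,16,17,5,13,10,11,12,9]
3<5: swap(0,0), lo=1 mid=1 ⇒ [3,16,17,5,13,10,11,12,9]
16>5: swap(1,3), hi=2 ⇒ [3,5,17,16,13,10,11,12,9]
5=5: mid=2
17>5: swap(2,2), hi=1 ⇒ [3,5,17,16,13,10,11,12,9]
done. lo=1 hi=1; A=[3,5,17,16,13,10,11,12,9]

(1, 1)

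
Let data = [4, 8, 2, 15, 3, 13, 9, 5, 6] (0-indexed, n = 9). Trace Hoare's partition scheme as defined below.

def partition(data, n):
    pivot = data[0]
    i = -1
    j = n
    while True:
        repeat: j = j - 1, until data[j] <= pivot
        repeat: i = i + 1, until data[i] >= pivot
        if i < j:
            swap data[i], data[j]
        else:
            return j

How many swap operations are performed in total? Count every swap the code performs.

pivot = data[0] = 4; i = -1, j = 9
j→4 (data[4]=3≤4), i→0 (data[0]=4≥4); i<j, swap → [3, 8, 2, 15, 4, 13, 9, 5, 6]
j→2 (data[2]=2≤4), i→1 (data[1]=8≥4); i<j, swap → [3, 2, 8, 15, 4, 13, 9, 5, 6]
j→1, i→2; i≥j, return j=1. data = [3, 2, 8, 15, 4, 13, 9, 5, 6]

2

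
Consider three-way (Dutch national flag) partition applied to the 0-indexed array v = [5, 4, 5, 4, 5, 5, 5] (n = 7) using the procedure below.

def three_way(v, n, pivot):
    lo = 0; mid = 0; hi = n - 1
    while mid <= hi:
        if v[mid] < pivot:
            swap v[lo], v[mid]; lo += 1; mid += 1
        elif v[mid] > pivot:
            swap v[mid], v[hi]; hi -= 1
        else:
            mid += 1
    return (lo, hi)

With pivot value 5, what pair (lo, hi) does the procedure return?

lo=0 mid=0 hi=6
5=5: mid=1
4<5: swap(0,1), lo=1 mid=2 ⇒ [4, 5, 5, 4, 5, 5, 5]
5=5: mid=3
4<5: swap(1,3), lo=2 mid=4 ⇒ [4, 4, 5, 5, 5, 5, 5]
5=5: mid=5
5=5: mid=6
5=5: mid=7
done. lo=2 hi=6; v=[4, 4, 5, 5, 5, 5, 5]

(2, 6)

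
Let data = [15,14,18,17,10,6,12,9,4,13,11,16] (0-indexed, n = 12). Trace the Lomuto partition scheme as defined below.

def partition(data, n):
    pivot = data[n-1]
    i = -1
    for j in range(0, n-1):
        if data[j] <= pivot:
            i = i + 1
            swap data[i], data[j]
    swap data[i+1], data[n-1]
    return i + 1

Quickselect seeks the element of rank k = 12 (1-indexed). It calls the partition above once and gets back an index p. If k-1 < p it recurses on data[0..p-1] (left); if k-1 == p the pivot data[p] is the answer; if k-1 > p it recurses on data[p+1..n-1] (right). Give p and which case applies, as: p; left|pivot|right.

9; right

pivot=16, i=-1
j=0: 15≤16, i=0, swap(0,0) ⇒ [15,14,18,17,10,6,12,9,4,13,11,16]
j=1: 14≤16, i=1, swap(1,1) ⇒ [15,14,18,17,10,6,12,9,4,13,11,16]
j=2: 18>16, skip
j=3: 17>16, skip
j=4: 10≤16, i=2, swap(2,4) ⇒ [15,14,10,17,18,6,12,9,4,13,11,16]
j=5: 6≤16, i=3, swap(3,5) ⇒ [15,14,10,6,18,17,12,9,4,13,11,16]
j=6: 12≤16, i=4, swap(4,6) ⇒ [15,14,10,6,12,17,18,9,4,13,11,16]
j=7: 9≤16, i=5, swap(5,7) ⇒ [15,14,10,6,12,9,18,17,4,13,11,16]
j=8: 4≤16, i=6, swap(6,8) ⇒ [15,14,10,6,12,9,4,17,18,13,11,16]
j=9: 13≤16, i=7, swap(7,9) ⇒ [15,14,10,6,12,9,4,13,18,17,11,16]
j=10: 11≤16, i=8, swap(8,10) ⇒ [15,14,10,6,12,9,4,13,11,17,18,16]
swap(9,11) ⇒ [15,14,10,6,12,9,4,13,11,16,18,17]; return 9
p = 9; k-1 = 11 > 9 ⇒ right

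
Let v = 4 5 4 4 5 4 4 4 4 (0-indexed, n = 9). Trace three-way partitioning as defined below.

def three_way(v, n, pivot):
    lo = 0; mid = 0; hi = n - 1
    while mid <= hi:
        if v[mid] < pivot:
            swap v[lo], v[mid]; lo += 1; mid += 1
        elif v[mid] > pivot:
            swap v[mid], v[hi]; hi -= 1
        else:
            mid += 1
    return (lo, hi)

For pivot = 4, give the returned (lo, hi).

pivot = 4; lo=0, mid=0, hi=8
v[mid]=4=4: mid=1
v[mid]=5>4: swap v[1],v[8]; hi=7 → 4 4 4 4 5 4 4 4 5
v[mid]=4=4: mid=2
v[mid]=4=4: mid=3
v[mid]=4=4: mid=4
v[mid]=5>4: swap v[4],v[7]; hi=6 → 4 4 4 4 4 4 4 5 5
v[mid]=4=4: mid=5
v[mid]=4=4: mid=6
v[mid]=4=4: mid=7
end: lo=0, hi=6; v = 4 4 4 4 4 4 4 5 5

(0, 6)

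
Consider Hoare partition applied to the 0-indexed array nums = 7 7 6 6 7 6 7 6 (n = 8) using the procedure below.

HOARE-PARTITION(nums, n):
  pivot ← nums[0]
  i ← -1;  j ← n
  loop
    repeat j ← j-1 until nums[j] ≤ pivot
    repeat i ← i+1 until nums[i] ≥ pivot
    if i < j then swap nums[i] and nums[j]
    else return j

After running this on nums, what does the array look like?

6 7 6 6 6 7 7 7

pivot=7
j stops at 7 (6), i stops at 0 (7); swap ⇒ 6 7 6 6 7 6 7 7
j stops at 6 (7), i stops at 1 (7); swap ⇒ 6 7 6 6 7 6 7 7
j stops at 5 (6), i stops at 4 (7); swap ⇒ 6 7 6 6 6 7 7 7
j stops at 4, i stops at 5; i≥j ⇒ return 4. nums=6 7 6 6 6 7 7 7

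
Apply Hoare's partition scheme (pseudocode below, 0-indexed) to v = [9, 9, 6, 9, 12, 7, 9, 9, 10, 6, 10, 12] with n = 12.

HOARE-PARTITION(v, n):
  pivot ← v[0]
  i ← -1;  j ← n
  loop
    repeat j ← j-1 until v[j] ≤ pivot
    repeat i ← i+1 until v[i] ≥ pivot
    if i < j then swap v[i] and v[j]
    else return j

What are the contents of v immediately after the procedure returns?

[6, 9, 6, 9, 7, 12, 9, 9, 10, 9, 10, 12]

pivot=9
j stops at 9 (6), i stops at 0 (9); swap ⇒ [6, 9, 6, 9, 12, 7, 9, 9, 10, 9, 10, 12]
j stops at 7 (9), i stops at 1 (9); swap ⇒ [6, 9, 6, 9, 12, 7, 9, 9, 10, 9, 10, 12]
j stops at 6 (9), i stops at 3 (9); swap ⇒ [6, 9, 6, 9, 12, 7, 9, 9, 10, 9, 10, 12]
j stops at 5 (7), i stops at 4 (12); swap ⇒ [6, 9, 6, 9, 7, 12, 9, 9, 10, 9, 10, 12]
j stops at 4, i stops at 5; i≥j ⇒ return 4. v=[6, 9, 6, 9, 7, 12, 9, 9, 10, 9, 10, 12]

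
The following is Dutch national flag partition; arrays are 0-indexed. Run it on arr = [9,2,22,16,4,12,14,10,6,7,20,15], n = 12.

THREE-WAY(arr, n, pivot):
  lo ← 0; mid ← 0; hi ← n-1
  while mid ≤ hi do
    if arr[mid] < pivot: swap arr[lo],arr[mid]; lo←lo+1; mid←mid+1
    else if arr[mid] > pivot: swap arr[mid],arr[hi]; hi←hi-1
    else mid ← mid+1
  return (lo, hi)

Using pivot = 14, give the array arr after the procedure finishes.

pivot = 14; lo=0, mid=0, hi=11
arr[mid]=9<14: swap arr[0],arr[0]; lo=1,mid=1 → [9,2,22,16,4,12,14,10,6,7,20,15]
arr[mid]=2<14: swap arr[1],arr[1]; lo=2,mid=2 → [9,2,22,16,4,12,14,10,6,7,20,15]
arr[mid]=22>14: swap arr[2],arr[11]; hi=10 → [9,2,15,16,4,12,14,10,6,7,20,22]
arr[mid]=15>14: swap arr[2],arr[10]; hi=9 → [9,2,20,16,4,12,14,10,6,7,15,22]
arr[mid]=20>14: swap arr[2],arr[9]; hi=8 → [9,2,7,16,4,12,14,10,6,20,15,22]
arr[mid]=7<14: swap arr[2],arr[2]; lo=3,mid=3 → [9,2,7,16,4,12,14,10,6,20,15,22]
arr[mid]=16>14: swap arr[3],arr[8]; hi=7 → [9,2,7,6,4,12,14,10,16,20,15,22]
arr[mid]=6<14: swap arr[3],arr[3]; lo=4,mid=4 → [9,2,7,6,4,12,14,10,16,20,15,22]
arr[mid]=4<14: swap arr[4],arr[4]; lo=5,mid=5 → [9,2,7,6,4,12,14,10,16,20,15,22]
arr[mid]=12<14: swap arr[5],arr[5]; lo=6,mid=6 → [9,2,7,6,4,12,14,10,16,20,15,22]
arr[mid]=14=14: mid=7
arr[mid]=10<14: swap arr[6],arr[7]; lo=7,mid=8 → [9,2,7,6,4,12,10,14,16,20,15,22]
end: lo=7, hi=7; arr = [9,2,7,6,4,12,10,14,16,20,15,22]

[9,2,7,6,4,12,10,14,16,20,15,22]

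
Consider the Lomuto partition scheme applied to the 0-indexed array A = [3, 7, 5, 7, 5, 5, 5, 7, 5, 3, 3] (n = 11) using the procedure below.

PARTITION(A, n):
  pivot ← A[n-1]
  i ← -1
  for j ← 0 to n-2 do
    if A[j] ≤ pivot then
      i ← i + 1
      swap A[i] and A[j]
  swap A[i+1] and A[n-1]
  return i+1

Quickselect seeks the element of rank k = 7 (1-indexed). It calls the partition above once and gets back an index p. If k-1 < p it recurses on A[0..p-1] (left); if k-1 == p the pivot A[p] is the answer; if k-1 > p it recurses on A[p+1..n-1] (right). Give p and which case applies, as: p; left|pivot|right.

pivot=3, i=-1
j=0: 3≤3, i=0, swap(0,0) ⇒ [3, 7, 5, 7, 5, 5, 5, 7, 5, 3, 3]
j=1: 7>3, skip
j=2: 5>3, skip
j=3: 7>3, skip
j=4: 5>3, skip
j=5: 5>3, skip
j=6: 5>3, skip
j=7: 7>3, skip
j=8: 5>3, skip
j=9: 3≤3, i=1, swap(1,9) ⇒ [3, 3, 5, 7, 5, 5, 5, 7, 5, 7, 3]
swap(2,10) ⇒ [3, 3, 3, 7, 5, 5, 5, 7, 5, 7, 5]; return 2
p = 2; k-1 = 6 > 2 ⇒ right

2; right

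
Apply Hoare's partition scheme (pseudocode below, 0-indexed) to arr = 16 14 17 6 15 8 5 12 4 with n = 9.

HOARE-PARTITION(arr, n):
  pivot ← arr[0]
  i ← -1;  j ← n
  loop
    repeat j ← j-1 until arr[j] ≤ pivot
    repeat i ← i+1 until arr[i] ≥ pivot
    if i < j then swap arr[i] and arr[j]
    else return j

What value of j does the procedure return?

6

pivot = arr[0] = 16; i = -1, j = 9
j→8 (arr[8]=4≤16), i→0 (arr[0]=16≥16); i<j, swap → 4 14 17 6 15 8 5 12 16
j→7 (arr[7]=12≤16), i→2 (arr[2]=17≥16); i<j, swap → 4 14 12 6 15 8 5 17 16
j→6, i→7; i≥j, return j=6. arr = 4 14 12 6 15 8 5 17 16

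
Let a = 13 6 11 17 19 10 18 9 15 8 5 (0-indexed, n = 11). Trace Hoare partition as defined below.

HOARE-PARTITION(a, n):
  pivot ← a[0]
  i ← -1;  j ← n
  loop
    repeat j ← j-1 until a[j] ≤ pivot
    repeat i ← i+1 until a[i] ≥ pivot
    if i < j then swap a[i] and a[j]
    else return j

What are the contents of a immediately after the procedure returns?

pivot = a[0] = 13; i = -1, j = 11
j→10 (a[10]=5≤13), i→0 (a[0]=13≥13); i<j, swap → 5 6 11 17 19 10 18 9 15 8 13
j→9 (a[9]=8≤13), i→3 (a[3]=17≥13); i<j, swap → 5 6 11 8 19 10 18 9 15 17 13
j→7 (a[7]=9≤13), i→4 (a[4]=19≥13); i<j, swap → 5 6 11 8 9 10 18 19 15 17 13
j→5, i→6; i≥j, return j=5. a = 5 6 11 8 9 10 18 19 15 17 13

5 6 11 8 9 10 18 19 15 17 13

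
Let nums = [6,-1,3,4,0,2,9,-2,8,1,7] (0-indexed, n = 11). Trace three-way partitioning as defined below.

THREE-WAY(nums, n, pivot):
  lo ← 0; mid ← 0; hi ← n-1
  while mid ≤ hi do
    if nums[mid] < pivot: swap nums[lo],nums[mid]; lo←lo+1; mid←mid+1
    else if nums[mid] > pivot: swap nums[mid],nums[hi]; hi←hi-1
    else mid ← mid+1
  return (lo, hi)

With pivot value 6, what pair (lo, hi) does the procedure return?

(7, 7)

pivot = 6; lo=0, mid=0, hi=10
nums[mid]=6=6: mid=1
nums[mid]=-1<6: swap nums[0],nums[1]; lo=1,mid=2 → [-1,6,3,4,0,2,9,-2,8,1,7]
nums[mid]=3<6: swap nums[1],nums[2]; lo=2,mid=3 → [-1,3,6,4,0,2,9,-2,8,1,7]
nums[mid]=4<6: swap nums[2],nums[3]; lo=3,mid=4 → [-1,3,4,6,0,2,9,-2,8,1,7]
nums[mid]=0<6: swap nums[3],nums[4]; lo=4,mid=5 → [-1,3,4,0,6,2,9,-2,8,1,7]
nums[mid]=2<6: swap nums[4],nums[5]; lo=5,mid=6 → [-1,3,4,0,2,6,9,-2,8,1,7]
nums[mid]=9>6: swap nums[6],nums[10]; hi=9 → [-1,3,4,0,2,6,7,-2,8,1,9]
nums[mid]=7>6: swap nums[6],nums[9]; hi=8 → [-1,3,4,0,2,6,1,-2,8,7,9]
nums[mid]=1<6: swap nums[5],nums[6]; lo=6,mid=7 → [-1,3,4,0,2,1,6,-2,8,7,9]
nums[mid]=-2<6: swap nums[6],nums[7]; lo=7,mid=8 → [-1,3,4,0,2,1,-2,6,8,7,9]
nums[mid]=8>6: swap nums[8],nums[8]; hi=7 → [-1,3,4,0,2,1,-2,6,8,7,9]
end: lo=7, hi=7; nums = [-1,3,4,0,2,1,-2,6,8,7,9]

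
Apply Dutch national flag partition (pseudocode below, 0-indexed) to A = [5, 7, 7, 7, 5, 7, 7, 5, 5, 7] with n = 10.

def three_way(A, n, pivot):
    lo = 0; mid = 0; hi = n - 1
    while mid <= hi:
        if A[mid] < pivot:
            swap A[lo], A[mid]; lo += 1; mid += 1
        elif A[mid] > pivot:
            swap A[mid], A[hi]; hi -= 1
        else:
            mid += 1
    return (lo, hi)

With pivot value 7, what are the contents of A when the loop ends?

[5, 5, 5, 5, 7, 7, 7, 7, 7, 7]

pivot = 7; lo=0, mid=0, hi=9
A[mid]=5<7: swap A[0],A[0]; lo=1,mid=1 → [5, 7, 7, 7, 5, 7, 7, 5, 5, 7]
A[mid]=7=7: mid=2
A[mid]=7=7: mid=3
A[mid]=7=7: mid=4
A[mid]=5<7: swap A[1],A[4]; lo=2,mid=5 → [5, 5, 7, 7, 7, 7, 7, 5, 5, 7]
A[mid]=7=7: mid=6
A[mid]=7=7: mid=7
A[mid]=5<7: swap A[2],A[7]; lo=3,mid=8 → [5, 5, 5, 7, 7, 7, 7, 7, 5, 7]
A[mid]=5<7: swap A[3],A[8]; lo=4,mid=9 → [5, 5, 5, 5, 7, 7, 7, 7, 7, 7]
A[mid]=7=7: mid=10
end: lo=4, hi=9; A = [5, 5, 5, 5, 7, 7, 7, 7, 7, 7]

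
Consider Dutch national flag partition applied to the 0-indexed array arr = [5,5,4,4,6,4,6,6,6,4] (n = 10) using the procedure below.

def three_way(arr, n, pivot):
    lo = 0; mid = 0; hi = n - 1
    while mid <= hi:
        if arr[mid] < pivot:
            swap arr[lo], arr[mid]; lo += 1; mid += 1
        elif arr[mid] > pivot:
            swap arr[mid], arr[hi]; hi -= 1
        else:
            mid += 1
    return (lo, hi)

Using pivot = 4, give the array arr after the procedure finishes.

pivot = 4; lo=0, mid=0, hi=9
arr[mid]=5>4: swap arr[0],arr[9]; hi=8 → [4,5,4,4,6,4,6,6,6,5]
arr[mid]=4=4: mid=1
arr[mid]=5>4: swap arr[1],arr[8]; hi=7 → [4,6,4,4,6,4,6,6,5,5]
arr[mid]=6>4: swap arr[1],arr[7]; hi=6 → [4,6,4,4,6,4,6,6,5,5]
arr[mid]=6>4: swap arr[1],arr[6]; hi=5 → [4,6,4,4,6,4,6,6,5,5]
arr[mid]=6>4: swap arr[1],arr[5]; hi=4 → [4,4,4,4,6,6,6,6,5,5]
arr[mid]=4=4: mid=2
arr[mid]=4=4: mid=3
arr[mid]=4=4: mid=4
arr[mid]=6>4: swap arr[4],arr[4]; hi=3 → [4,4,4,4,6,6,6,6,5,5]
end: lo=0, hi=3; arr = [4,4,4,4,6,6,6,6,5,5]

[4,4,4,4,6,6,6,6,5,5]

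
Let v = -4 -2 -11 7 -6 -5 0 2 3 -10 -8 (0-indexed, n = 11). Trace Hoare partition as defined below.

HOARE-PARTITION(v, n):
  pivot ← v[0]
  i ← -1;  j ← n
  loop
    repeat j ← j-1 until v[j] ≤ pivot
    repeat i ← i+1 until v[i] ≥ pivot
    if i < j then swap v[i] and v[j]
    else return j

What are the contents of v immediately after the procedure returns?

-8 -10 -11 -5 -6 7 0 2 3 -2 -4

pivot=-4
j stops at 10 (-8), i stops at 0 (-4); swap ⇒ -8 -2 -11 7 -6 -5 0 2 3 -10 -4
j stops at 9 (-10), i stops at 1 (-2); swap ⇒ -8 -10 -11 7 -6 -5 0 2 3 -2 -4
j stops at 5 (-5), i stops at 3 (7); swap ⇒ -8 -10 -11 -5 -6 7 0 2 3 -2 -4
j stops at 4, i stops at 5; i≥j ⇒ return 4. v=-8 -10 -11 -5 -6 7 0 2 3 -2 -4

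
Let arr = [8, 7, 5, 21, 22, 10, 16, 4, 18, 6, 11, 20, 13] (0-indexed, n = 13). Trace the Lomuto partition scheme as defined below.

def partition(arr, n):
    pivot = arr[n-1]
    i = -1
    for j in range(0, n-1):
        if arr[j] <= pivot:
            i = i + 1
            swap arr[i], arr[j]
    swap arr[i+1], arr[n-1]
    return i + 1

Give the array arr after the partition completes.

[8, 7, 5, 10, 4, 6, 11, 13, 18, 21, 16, 20, 22]

pivot = arr[12] = 13; i = -1
j=0: arr[0]=8 ≤ 13 → i=0, swap arr[0],arr[0] (no change) → [8, 7, 5, 21, 22, 10, 16, 4, 18, 6, 11, 20, 13]
j=1: arr[1]=7 ≤ 13 → i=1, swap arr[1],arr[1] (no change) → [8, 7, 5, 21, 22, 10, 16, 4, 18, 6, 11, 20, 13]
j=2: arr[2]=5 ≤ 13 → i=2, swap arr[2],arr[2] (no change) → [8, 7, 5, 21, 22, 10, 16, 4, 18, 6, 11, 20, 13]
j=3: arr[3]=21 > 13 → no swap
j=4: arr[4]=22 > 13 → no swap
j=5: arr[5]=10 ≤ 13 → i=3, swap arr[3],arr[5] → [8, 7, 5, 10, 22, 21, 16, 4, 18, 6, 11, 20, 13]
j=6: arr[6]=16 > 13 → no swap
j=7: arr[7]=4 ≤ 13 → i=4, swap arr[4],arr[7] → [8, 7, 5, 10, 4, 21, 16, 22, 18, 6, 11, 20, 13]
j=8: arr[8]=18 > 13 → no swap
j=9: arr[9]=6 ≤ 13 → i=5, swap arr[5],arr[9] → [8, 7, 5, 10, 4, 6, 16, 22, 18, 21, 11, 20, 13]
j=10: arr[10]=11 ≤ 13 → i=6, swap arr[6],arr[10] → [8, 7, 5, 10, 4, 6, 11, 22, 18, 21, 16, 20, 13]
j=11: arr[11]=20 > 13 → no swap
final swap arr[7],arr[12] → [8, 7, 5, 10, 4, 6, 11, 13, 18, 21, 16, 20, 22]; return 7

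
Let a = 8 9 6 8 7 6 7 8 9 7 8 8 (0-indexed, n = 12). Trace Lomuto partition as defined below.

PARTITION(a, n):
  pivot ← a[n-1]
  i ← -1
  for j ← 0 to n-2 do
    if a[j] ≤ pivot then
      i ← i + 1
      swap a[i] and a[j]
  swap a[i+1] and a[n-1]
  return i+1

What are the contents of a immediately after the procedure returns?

pivot = a[11] = 8; i = -1
j=0: a[0]=8 ≤ 8 → i=0, swap a[0],a[0] (no change) → 8 9 6 8 7 6 7 8 9 7 8 8
j=1: a[1]=9 > 8 → no swap
j=2: a[2]=6 ≤ 8 → i=1, swap a[1],a[2] → 8 6 9 8 7 6 7 8 9 7 8 8
j=3: a[3]=8 ≤ 8 → i=2, swap a[2],a[3] → 8 6 8 9 7 6 7 8 9 7 8 8
j=4: a[4]=7 ≤ 8 → i=3, swap a[3],a[4] → 8 6 8 7 9 6 7 8 9 7 8 8
j=5: a[5]=6 ≤ 8 → i=4, swap a[4],a[5] → 8 6 8 7 6 9 7 8 9 7 8 8
j=6: a[6]=7 ≤ 8 → i=5, swap a[5],a[6] → 8 6 8 7 6 7 9 8 9 7 8 8
j=7: a[7]=8 ≤ 8 → i=6, swap a[6],a[7] → 8 6 8 7 6 7 8 9 9 7 8 8
j=8: a[8]=9 > 8 → no swap
j=9: a[9]=7 ≤ 8 → i=7, swap a[7],a[9] → 8 6 8 7 6 7 8 7 9 9 8 8
j=10: a[10]=8 ≤ 8 → i=8, swap a[8],a[10] → 8 6 8 7 6 7 8 7 8 9 9 8
final swap a[9],a[11] → 8 6 8 7 6 7 8 7 8 8 9 9; return 9

8 6 8 7 6 7 8 7 8 8 9 9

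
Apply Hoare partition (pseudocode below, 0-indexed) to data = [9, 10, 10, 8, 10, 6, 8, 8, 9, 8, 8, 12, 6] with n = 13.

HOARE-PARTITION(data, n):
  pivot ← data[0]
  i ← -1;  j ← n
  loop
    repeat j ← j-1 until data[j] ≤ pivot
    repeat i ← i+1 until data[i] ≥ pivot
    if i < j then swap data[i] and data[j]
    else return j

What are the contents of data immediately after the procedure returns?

pivot=9
j stops at 12 (6), i stops at 0 (9); swap ⇒ [6, 10, 10, 8, 10, 6, 8, 8, 9, 8, 8, 12, 9]
j stops at 10 (8), i stops at 1 (10); swap ⇒ [6, 8, 10, 8, 10, 6, 8, 8, 9, 8, 10, 12, 9]
j stops at 9 (8), i stops at 2 (10); swap ⇒ [6, 8, 8, 8, 10, 6, 8, 8, 9, 10, 10, 12, 9]
j stops at 8 (9), i stops at 4 (10); swap ⇒ [6, 8, 8, 8, 9, 6, 8, 8, 10, 10, 10, 12, 9]
j stops at 7, i stops at 8; i≥j ⇒ return 7. data=[6, 8, 8, 8, 9, 6, 8, 8, 10, 10, 10, 12, 9]

[6, 8, 8, 8, 9, 6, 8, 8, 10, 10, 10, 12, 9]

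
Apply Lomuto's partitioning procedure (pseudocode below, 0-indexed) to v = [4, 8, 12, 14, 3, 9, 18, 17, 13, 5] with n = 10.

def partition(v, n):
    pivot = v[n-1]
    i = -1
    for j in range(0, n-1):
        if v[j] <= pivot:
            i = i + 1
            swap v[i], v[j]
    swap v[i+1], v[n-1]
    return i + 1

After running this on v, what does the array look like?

[4, 3, 5, 14, 8, 9, 18, 17, 13, 12]

pivot = v[9] = 5; i = -1
j=0: v[0]=4 ≤ 5 → i=0, swap v[0],v[0] (no change) → [4, 8, 12, 14, 3, 9, 18, 17, 13, 5]
j=1: v[1]=8 > 5 → no swap
j=2: v[2]=12 > 5 → no swap
j=3: v[3]=14 > 5 → no swap
j=4: v[4]=3 ≤ 5 → i=1, swap v[1],v[4] → [4, 3, 12, 14, 8, 9, 18, 17, 13, 5]
j=5: v[5]=9 > 5 → no swap
j=6: v[6]=18 > 5 → no swap
j=7: v[7]=17 > 5 → no swap
j=8: v[8]=13 > 5 → no swap
final swap v[2],v[9] → [4, 3, 5, 14, 8, 9, 18, 17, 13, 12]; return 2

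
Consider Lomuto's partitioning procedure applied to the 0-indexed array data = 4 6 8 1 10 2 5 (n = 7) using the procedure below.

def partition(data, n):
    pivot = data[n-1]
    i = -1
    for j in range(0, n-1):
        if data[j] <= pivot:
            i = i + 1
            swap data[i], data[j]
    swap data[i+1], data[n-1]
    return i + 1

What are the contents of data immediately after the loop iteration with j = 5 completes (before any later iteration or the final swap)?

4 1 2 6 10 8 5

pivot = data[6] = 5; i = -1
j=0: data[0]=4 ≤ 5 → i=0, swap data[0],data[0] (no change) → 4 6 8 1 10 2 5
j=1: data[1]=6 > 5 → no swap
j=2: data[2]=8 > 5 → no swap
j=3: data[3]=1 ≤ 5 → i=1, swap data[1],data[3] → 4 1 8 6 10 2 5
j=4: data[4]=10 > 5 → no swap
j=5: data[5]=2 ≤ 5 → i=2, swap data[2],data[5] → 4 1 2 6 10 8 5
(after j=5) data = 4 1 2 6 10 8 5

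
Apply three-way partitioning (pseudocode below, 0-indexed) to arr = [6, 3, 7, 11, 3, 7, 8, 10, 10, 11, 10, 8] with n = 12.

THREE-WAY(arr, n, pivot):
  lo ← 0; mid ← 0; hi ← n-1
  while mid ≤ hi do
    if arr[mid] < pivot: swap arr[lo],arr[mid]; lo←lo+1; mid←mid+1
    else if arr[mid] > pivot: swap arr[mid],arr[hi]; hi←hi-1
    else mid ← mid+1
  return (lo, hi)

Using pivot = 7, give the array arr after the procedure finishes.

[6, 3, 3, 7, 7, 8, 10, 10, 11, 10, 8, 11]

pivot = 7; lo=0, mid=0, hi=11
arr[mid]=6<7: swap arr[0],arr[0]; lo=1,mid=1 → [6, 3, 7, 11, 3, 7, 8, 10, 10, 11, 10, 8]
arr[mid]=3<7: swap arr[1],arr[1]; lo=2,mid=2 → [6, 3, 7, 11, 3, 7, 8, 10, 10, 11, 10, 8]
arr[mid]=7=7: mid=3
arr[mid]=11>7: swap arr[3],arr[11]; hi=10 → [6, 3, 7, 8, 3, 7, 8, 10, 10, 11, 10, 11]
arr[mid]=8>7: swap arr[3],arr[10]; hi=9 → [6, 3, 7, 10, 3, 7, 8, 10, 10, 11, 8, 11]
arr[mid]=10>7: swap arr[3],arr[9]; hi=8 → [6, 3, 7, 11, 3, 7, 8, 10, 10, 10, 8, 11]
arr[mid]=11>7: swap arr[3],arr[8]; hi=7 → [6, 3, 7, 10, 3, 7, 8, 10, 11, 10, 8, 11]
arr[mid]=10>7: swap arr[3],arr[7]; hi=6 → [6, 3, 7, 10, 3, 7, 8, 10, 11, 10, 8, 11]
arr[mid]=10>7: swap arr[3],arr[6]; hi=5 → [6, 3, 7, 8, 3, 7, 10, 10, 11, 10, 8, 11]
arr[mid]=8>7: swap arr[3],arr[5]; hi=4 → [6, 3, 7, 7, 3, 8, 10, 10, 11, 10, 8, 11]
arr[mid]=7=7: mid=4
arr[mid]=3<7: swap arr[2],arr[4]; lo=3,mid=5 → [6, 3, 3, 7, 7, 8, 10, 10, 11, 10, 8, 11]
end: lo=3, hi=4; arr = [6, 3, 3, 7, 7, 8, 10, 10, 11, 10, 8, 11]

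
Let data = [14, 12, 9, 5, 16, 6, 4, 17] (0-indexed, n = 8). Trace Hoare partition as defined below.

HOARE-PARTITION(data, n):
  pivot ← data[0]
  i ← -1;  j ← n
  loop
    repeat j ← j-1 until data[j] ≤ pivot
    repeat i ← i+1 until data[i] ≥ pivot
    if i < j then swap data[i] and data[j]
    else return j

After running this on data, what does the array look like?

[4, 12, 9, 5, 6, 16, 14, 17]

pivot = data[0] = 14; i = -1, j = 8
j→6 (data[6]=4≤14), i→0 (data[0]=14≥14); i<j, swap → [4, 12, 9, 5, 16, 6, 14, 17]
j→5 (data[5]=6≤14), i→4 (data[4]=16≥14); i<j, swap → [4, 12, 9, 5, 6, 16, 14, 17]
j→4, i→5; i≥j, return j=4. data = [4, 12, 9, 5, 6, 16, 14, 17]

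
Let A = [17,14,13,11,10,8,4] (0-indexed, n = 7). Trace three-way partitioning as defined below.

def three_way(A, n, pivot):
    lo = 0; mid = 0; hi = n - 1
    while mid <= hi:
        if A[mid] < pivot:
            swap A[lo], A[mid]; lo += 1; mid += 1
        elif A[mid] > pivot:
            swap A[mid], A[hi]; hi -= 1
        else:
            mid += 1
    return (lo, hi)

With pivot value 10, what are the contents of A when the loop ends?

pivot = 10; lo=0, mid=0, hi=6
A[mid]=17>10: swap A[0],A[6]; hi=5 → [4,14,13,11,10,8,17]
A[mid]=4<10: swap A[0],A[0]; lo=1,mid=1 → [4,14,13,11,10,8,17]
A[mid]=14>10: swap A[1],A[5]; hi=4 → [4,8,13,11,10,14,17]
A[mid]=8<10: swap A[1],A[1]; lo=2,mid=2 → [4,8,13,11,10,14,17]
A[mid]=13>10: swap A[2],A[4]; hi=3 → [4,8,10,11,13,14,17]
A[mid]=10=10: mid=3
A[mid]=11>10: swap A[3],A[3]; hi=2 → [4,8,10,11,13,14,17]
end: lo=2, hi=2; A = [4,8,10,11,13,14,17]

[4,8,10,11,13,14,17]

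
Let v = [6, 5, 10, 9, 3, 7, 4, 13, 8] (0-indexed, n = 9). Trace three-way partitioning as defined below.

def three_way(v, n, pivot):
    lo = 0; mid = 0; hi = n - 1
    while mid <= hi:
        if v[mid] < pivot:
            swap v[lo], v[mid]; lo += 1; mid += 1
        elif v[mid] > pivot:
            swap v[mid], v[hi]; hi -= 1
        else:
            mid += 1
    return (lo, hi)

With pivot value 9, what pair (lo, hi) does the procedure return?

(6, 6)

lo=0 mid=0 hi=8
6<9: swap(0,0), lo=1 mid=1 ⇒ [6, 5, 10, 9, 3, 7, 4, 13, 8]
5<9: swap(1,1), lo=2 mid=2 ⇒ [6, 5, 10, 9, 3, 7, 4, 13, 8]
10>9: swap(2,8), hi=7 ⇒ [6, 5, 8, 9, 3, 7, 4, 13, 10]
8<9: swap(2,2), lo=3 mid=3 ⇒ [6, 5, 8, 9, 3, 7, 4, 13, 10]
9=9: mid=4
3<9: swap(3,4), lo=4 mid=5 ⇒ [6, 5, 8, 3, 9, 7, 4, 13, 10]
7<9: swap(4,5), lo=5 mid=6 ⇒ [6, 5, 8, 3, 7, 9, 4, 13, 10]
4<9: swap(5,6), lo=6 mid=7 ⇒ [6, 5, 8, 3, 7, 4, 9, 13, 10]
13>9: swap(7,7), hi=6 ⇒ [6, 5, 8, 3, 7, 4, 9, 13, 10]
done. lo=6 hi=6; v=[6, 5, 8, 3, 7, 4, 9, 13, 10]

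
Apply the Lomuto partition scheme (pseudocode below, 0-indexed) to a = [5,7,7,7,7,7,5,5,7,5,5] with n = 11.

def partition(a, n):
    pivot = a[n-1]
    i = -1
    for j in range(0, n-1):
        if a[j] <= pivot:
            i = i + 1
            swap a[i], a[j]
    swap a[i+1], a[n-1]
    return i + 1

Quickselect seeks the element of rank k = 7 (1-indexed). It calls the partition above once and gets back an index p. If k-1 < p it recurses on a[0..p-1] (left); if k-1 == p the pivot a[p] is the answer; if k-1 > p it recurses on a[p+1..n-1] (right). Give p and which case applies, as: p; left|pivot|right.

pivot = a[10] = 5; i = -1
j=0: a[0]=5 ≤ 5 → i=0, swap a[0],a[0] (no change) → [5,7,7,7,7,7,5,5,7,5,5]
j=1: a[1]=7 > 5 → no swap
j=2: a[2]=7 > 5 → no swap
j=3: a[3]=7 > 5 → no swap
j=4: a[4]=7 > 5 → no swap
j=5: a[5]=7 > 5 → no swap
j=6: a[6]=5 ≤ 5 → i=1, swap a[1],a[6] → [5,5,7,7,7,7,7,5,7,5,5]
j=7: a[7]=5 ≤ 5 → i=2, swap a[2],a[7] → [5,5,5,7,7,7,7,7,7,5,5]
j=8: a[8]=7 > 5 → no swap
j=9: a[9]=5 ≤ 5 → i=3, swap a[3],a[9] → [5,5,5,5,7,7,7,7,7,7,5]
final swap a[4],a[10] → [5,5,5,5,5,7,7,7,7,7,7]; return 4
p = 4; k-1 = 6 > 4 ⇒ right

4; right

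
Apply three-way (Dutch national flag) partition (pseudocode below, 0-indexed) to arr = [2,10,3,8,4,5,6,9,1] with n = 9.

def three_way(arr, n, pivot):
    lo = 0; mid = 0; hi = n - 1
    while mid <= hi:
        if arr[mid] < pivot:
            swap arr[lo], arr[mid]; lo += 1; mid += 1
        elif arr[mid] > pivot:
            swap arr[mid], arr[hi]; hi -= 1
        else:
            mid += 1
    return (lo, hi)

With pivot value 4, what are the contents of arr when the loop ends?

[2,1,3,4,5,6,9,8,10]

lo=0 mid=0 hi=8
2<4: swap(0,0), lo=1 mid=1 ⇒ [2,10,3,8,4,5,6,9,1]
10>4: swap(1,8), hi=7 ⇒ [2,1,3,8,4,5,6,9,10]
1<4: swap(1,1), lo=2 mid=2 ⇒ [2,1,3,8,4,5,6,9,10]
3<4: swap(2,2), lo=3 mid=3 ⇒ [2,1,3,8,4,5,6,9,10]
8>4: swap(3,7), hi=6 ⇒ [2,1,3,9,4,5,6,8,10]
9>4: swap(3,6), hi=5 ⇒ [2,1,3,6,4,5,9,8,10]
6>4: swap(3,5), hi=4 ⇒ [2,1,3,5,4,6,9,8,10]
5>4: swap(3,4), hi=3 ⇒ [2,1,3,4,5,6,9,8,10]
4=4: mid=4
done. lo=3 hi=3; arr=[2,1,3,4,5,6,9,8,10]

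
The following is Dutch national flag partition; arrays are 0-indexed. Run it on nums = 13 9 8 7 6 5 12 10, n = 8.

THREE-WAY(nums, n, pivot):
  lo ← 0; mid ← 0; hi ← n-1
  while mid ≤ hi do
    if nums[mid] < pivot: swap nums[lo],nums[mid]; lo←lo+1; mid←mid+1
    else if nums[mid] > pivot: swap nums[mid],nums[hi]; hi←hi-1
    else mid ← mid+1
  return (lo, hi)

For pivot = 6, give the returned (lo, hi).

(1, 1)

lo=0 mid=0 hi=7
13>6: swap(0,7), hi=6 ⇒ 10 9 8 7 6 5 12 13
10>6: swap(0,6), hi=5 ⇒ 12 9 8 7 6 5 10 13
12>6: swap(0,5), hi=4 ⇒ 5 9 8 7 6 12 10 13
5<6: swap(0,0), lo=1 mid=1 ⇒ 5 9 8 7 6 12 10 13
9>6: swap(1,4), hi=3 ⇒ 5 6 8 7 9 12 10 13
6=6: mid=2
8>6: swap(2,3), hi=2 ⇒ 5 6 7 8 9 12 10 13
7>6: swap(2,2), hi=1 ⇒ 5 6 7 8 9 12 10 13
done. lo=1 hi=1; nums=5 6 7 8 9 12 10 13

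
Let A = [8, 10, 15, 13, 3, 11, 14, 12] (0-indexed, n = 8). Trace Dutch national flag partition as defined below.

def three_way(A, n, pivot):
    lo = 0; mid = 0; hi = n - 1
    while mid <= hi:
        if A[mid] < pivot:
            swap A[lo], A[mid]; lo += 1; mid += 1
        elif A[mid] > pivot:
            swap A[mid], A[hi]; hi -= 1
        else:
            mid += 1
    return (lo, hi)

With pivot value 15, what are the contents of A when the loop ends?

pivot = 15; lo=0, mid=0, hi=7
A[mid]=8<15: swap A[0],A[0]; lo=1,mid=1 → [8, 10, 15, 13, 3, 11, 14, 12]
A[mid]=10<15: swap A[1],A[1]; lo=2,mid=2 → [8, 10, 15, 13, 3, 11, 14, 12]
A[mid]=15=15: mid=3
A[mid]=13<15: swap A[2],A[3]; lo=3,mid=4 → [8, 10, 13, 15, 3, 11, 14, 12]
A[mid]=3<15: swap A[3],A[4]; lo=4,mid=5 → [8, 10, 13, 3, 15, 11, 14, 12]
A[mid]=11<15: swap A[4],A[5]; lo=5,mid=6 → [8, 10, 13, 3, 11, 15, 14, 12]
A[mid]=14<15: swap A[5],A[6]; lo=6,mid=7 → [8, 10, 13, 3, 11, 14, 15, 12]
A[mid]=12<15: swap A[6],A[7]; lo=7,mid=8 → [8, 10, 13, 3, 11, 14, 12, 15]
end: lo=7, hi=7; A = [8, 10, 13, 3, 11, 14, 12, 15]

[8, 10, 13, 3, 11, 14, 12, 15]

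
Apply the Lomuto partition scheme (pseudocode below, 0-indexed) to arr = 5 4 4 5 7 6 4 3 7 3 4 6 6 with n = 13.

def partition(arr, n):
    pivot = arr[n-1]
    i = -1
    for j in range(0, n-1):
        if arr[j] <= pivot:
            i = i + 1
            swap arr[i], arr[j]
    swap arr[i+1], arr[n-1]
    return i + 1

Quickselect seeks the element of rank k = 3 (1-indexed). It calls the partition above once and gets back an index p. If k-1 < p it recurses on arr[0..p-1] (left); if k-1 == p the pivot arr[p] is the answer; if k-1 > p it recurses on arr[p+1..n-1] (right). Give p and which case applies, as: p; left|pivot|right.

10; left

pivot = arr[12] = 6; i = -1
j=0: arr[0]=5 ≤ 6 → i=0, swap arr[0],arr[0] (no change) → 5 4 4 5 7 6 4 3 7 3 4 6 6
j=1: arr[1]=4 ≤ 6 → i=1, swap arr[1],arr[1] (no change) → 5 4 4 5 7 6 4 3 7 3 4 6 6
j=2: arr[2]=4 ≤ 6 → i=2, swap arr[2],arr[2] (no change) → 5 4 4 5 7 6 4 3 7 3 4 6 6
j=3: arr[3]=5 ≤ 6 → i=3, swap arr[3],arr[3] (no change) → 5 4 4 5 7 6 4 3 7 3 4 6 6
j=4: arr[4]=7 > 6 → no swap
j=5: arr[5]=6 ≤ 6 → i=4, swap arr[4],arr[5] → 5 4 4 5 6 7 4 3 7 3 4 6 6
j=6: arr[6]=4 ≤ 6 → i=5, swap arr[5],arr[6] → 5 4 4 5 6 4 7 3 7 3 4 6 6
j=7: arr[7]=3 ≤ 6 → i=6, swap arr[6],arr[7] → 5 4 4 5 6 4 3 7 7 3 4 6 6
j=8: arr[8]=7 > 6 → no swap
j=9: arr[9]=3 ≤ 6 → i=7, swap arr[7],arr[9] → 5 4 4 5 6 4 3 3 7 7 4 6 6
j=10: arr[10]=4 ≤ 6 → i=8, swap arr[8],arr[10] → 5 4 4 5 6 4 3 3 4 7 7 6 6
j=11: arr[11]=6 ≤ 6 → i=9, swap arr[9],arr[11] → 5 4 4 5 6 4 3 3 4 6 7 7 6
final swap arr[10],arr[12] → 5 4 4 5 6 4 3 3 4 6 6 7 7; return 10
p = 10; k-1 = 2 < 10 ⇒ left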